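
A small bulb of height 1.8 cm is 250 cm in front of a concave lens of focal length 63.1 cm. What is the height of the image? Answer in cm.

For a concave lens, f = -63.1 cm.
1/d_i = 1/f − 1/d_o = 1/(-63.10) − 1/(250) = -0.01985, so d_i = -50.38 cm.
m = −d_i/d_o = +0.2015.
|h_i| = |m|·h_o = 0.2015 × 1.8 = 0.363 cm. The image is virtual, upright and reduced, on the same side as the object.

0.363 cm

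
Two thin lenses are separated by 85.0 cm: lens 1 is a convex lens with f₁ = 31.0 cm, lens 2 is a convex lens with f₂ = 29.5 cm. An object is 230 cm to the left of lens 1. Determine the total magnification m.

Lens 1: 1/d_i1 = 1/(31.0) − 1/(230) = 0.02791, so d_i1 = 35.83 cm; m₁ = −d_i1/d_o1 = -0.1558.
d_o2 = 85.0 − (35.83) = 49.17 cm.
Lens 2: 1/d_i2 = 1/(29.5) − 1/(49.17) = 0.01356, so d_i2 = 73.74 cm; m₂ = −d_i2/d_o2 = -1.500.
m = m₁·m₂ = (-0.1558)(-1.500) = +0.234.

m = +0.234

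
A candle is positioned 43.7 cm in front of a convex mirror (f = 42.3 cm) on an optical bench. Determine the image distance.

21.5 cm

For a convex mirror, f = -42.3 cm.
Mirror equation: 1/q = 1/f − 1/p = 1/(-42.30) − 1/(43.7) = -0.02364 − 0.02288 = -0.04652, so q = -21.5 cm.
The image is virtual, upright and reduced, behind the mirror.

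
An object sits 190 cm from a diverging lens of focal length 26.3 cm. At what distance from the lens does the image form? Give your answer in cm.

For a diverging lens, f = -26.3 cm.
Thin-lens equation: 1/v = 1/f − 1/u = 1/(-26.30) − 1/(190) = -0.03802 − 0.005263 = -0.04329, so v = -23.1 cm.
The image is virtual, upright and reduced, on the same side as the object.

23.1 cm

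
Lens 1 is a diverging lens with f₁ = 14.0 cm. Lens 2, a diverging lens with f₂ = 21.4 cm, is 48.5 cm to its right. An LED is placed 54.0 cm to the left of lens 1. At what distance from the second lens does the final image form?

15.7 cm

Lens 1 is diverging, so f₁ = −14.0 cm.
Lens 1: 1/d_i1 = 1/f₁ − 1/d_o1 = 1/(-14.0) − 1/(54.0) = -0.08995, so d_i1 = -11.12 cm.
The intermediate image is 11.12 cm to the left of lens 1 (virtual), which is 48.5 − (-11.12) = 59.62 cm to the left of lens 2, so d_o2 = +59.62 cm.
Lens 2 is diverging, so f₂ = −21.4 cm.
Lens 2: 1/d_i2 = 1/f₂ − 1/d_o2 = 1/(-21.4) − 1/(59.62) = -0.06350, so d_i2 = -15.7 cm.
The final image is virtual, 15.7 cm to the left of lens 2 (overall magnification ≈ 0.054).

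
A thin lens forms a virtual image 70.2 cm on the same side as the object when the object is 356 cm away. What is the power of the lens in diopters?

Virtual image ⇒ d_i = −70.2 cm.
1/f = 1/d_o + 1/d_i = 1/(356) + 1/(-70.2) = -0.01144 cm⁻¹.
f = -87.44 cm = -0.8744 m, so P = 1/f = -1.14 D.

P = -1.14 D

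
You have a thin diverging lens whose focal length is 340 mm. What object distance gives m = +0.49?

354 mm

For a diverging lens, f = -340 mm.
m = −d_i/d_o ⇒ d_i = −m·d_o.
1/f = 1/d_o + 1/d_i = 1/d_o − 1/(m·d_o) = (1 − 1/m)/d_o, so d_o = f(1 − 1/m) = (-340.0)(1 − 1/(+0.49)) = 354 mm.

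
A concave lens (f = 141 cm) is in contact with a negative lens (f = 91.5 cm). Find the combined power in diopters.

P₁ = 1/f₁ = 1/(-1.41 m) = -0.7092 D; P₂ = 1/f₂ = 1/(-0.915 m) = -1.093 D.
For thin lenses in contact, P = P₁ + P₂ = (-0.7092) + (-1.093) = -1.80 D.

P = -1.80 D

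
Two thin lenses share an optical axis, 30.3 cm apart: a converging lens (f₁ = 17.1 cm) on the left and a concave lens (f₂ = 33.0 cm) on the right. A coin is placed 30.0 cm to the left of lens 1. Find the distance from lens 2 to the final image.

Lens 1: 1/d_i1 = 1/f₁ − 1/d_o1 = 1/(17.1) − 1/(30.0) = 0.02515, so d_i1 = 39.77 cm.
The intermediate image is 39.77 cm to the right of lens 1, which lies 9.470 cm to the right of lens 2 — a virtual object — so d_o2 = −9.470 cm.
Lens 2 is diverging, so f₂ = −33.0 cm.
Lens 2: 1/d_i2 = 1/f₂ − 1/d_o2 = 1/(-33.0) − 1/(-9.470) = 0.07529, so d_i2 = 13.3 cm.
The final image is real, 13.3 cm to the right of lens 2 (overall magnification ≈ -1.9).

13.3 cm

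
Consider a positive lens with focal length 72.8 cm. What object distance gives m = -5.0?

87.4 cm

m = −d_i/d_o ⇒ d_i = −m·d_o.
1/f = 1/d_o + 1/d_i = 1/d_o − 1/(m·d_o) = (1 − 1/m)/d_o, so d_o = f(1 − 1/m) = (72.80)(1 − 1/(-5.0)) = 87.4 cm.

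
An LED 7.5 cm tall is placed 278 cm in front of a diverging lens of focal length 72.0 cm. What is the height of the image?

1.54 cm

For a diverging lens, f = -72.0 cm.
1/d_i = 1/f − 1/d_o = 1/(-72.00) − 1/(278) = -0.01749, so d_i = -57.19 cm.
m = −d_i/d_o = +0.2057.
|h_i| = |m|·h_o = 0.2057 × 7.5 = 1.54 cm. The image is virtual, upright and reduced, on the same side as the object.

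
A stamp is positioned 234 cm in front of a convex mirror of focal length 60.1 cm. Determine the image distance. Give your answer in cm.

For a convex mirror, f = -60.1 cm.
Mirror equation: 1/q = 1/f − 1/p = 1/(-60.10) − 1/(234) = -0.01664 − 0.004274 = -0.02091, so q = -47.8 cm.
The image is virtual, upright and reduced, behind the mirror.

47.8 cm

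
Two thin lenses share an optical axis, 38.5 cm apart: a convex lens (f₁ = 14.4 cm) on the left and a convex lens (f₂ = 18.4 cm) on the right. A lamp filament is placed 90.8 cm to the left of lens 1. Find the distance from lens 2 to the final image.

Lens 1: 1/d_i1 = 1/f₁ − 1/d_o1 = 1/(14.4) − 1/(90.8) = 0.05843, so d_i1 = 17.11 cm.
The intermediate image is 17.11 cm to the right of lens 1, which is 38.5 − (17.11) = 21.39 cm to the left of lens 2, so d_o2 = +21.39 cm.
Lens 2: 1/d_i2 = 1/f₂ − 1/d_o2 = 1/(18.4) − 1/(21.39) = 0.007597, so d_i2 = 132 cm.
The final image is real, 132 cm to the right of lens 2 (overall magnification ≈ 1.2).

132 cm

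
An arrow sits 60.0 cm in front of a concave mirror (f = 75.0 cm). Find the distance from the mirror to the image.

Mirror equation: 1/q = 1/f − 1/p = 1/(75.00) − 1/(60.0) = 0.01333 − 0.01667 = -0.003333, so q = -300 cm.
The image is virtual, upright and enlarged, behind the mirror.

300 cm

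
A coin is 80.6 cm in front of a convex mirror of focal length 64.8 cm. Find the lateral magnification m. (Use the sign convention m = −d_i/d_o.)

For a convex mirror, f = -64.8 cm.
1/d_i = 1/f − 1/d_o = 1/(-64.80) − 1/(80.6) = -0.02784, so d_i = -35.92 cm.
m = −d_i/d_o = −(-35.92)/(80.6) = +0.446.
The image is virtual, upright and reduced, behind the mirror.

m = +0.446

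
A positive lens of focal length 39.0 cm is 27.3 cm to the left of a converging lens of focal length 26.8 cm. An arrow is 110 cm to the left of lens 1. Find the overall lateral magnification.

m = -0.246

Lens 1: 1/d_i1 = 1/(39.0) − 1/(110) = 0.01655, so d_i1 = 60.42 cm; m₁ = −d_i1/d_o1 = -0.5493.
d_o2 = 27.3 − (60.42) = -33.12 cm (virtual object).
Lens 2: 1/d_i2 = 1/(26.8) − 1/(-33.12) = 0.06751, so d_i2 = 14.81 cm; m₂ = −d_i2/d_o2 = +0.4473.
m = m₁·m₂ = (-0.5493)(+0.4473) = -0.246.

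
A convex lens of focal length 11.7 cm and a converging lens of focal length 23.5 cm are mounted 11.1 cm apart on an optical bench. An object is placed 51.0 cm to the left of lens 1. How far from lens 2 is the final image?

Lens 1: 1/d_i1 = 1/f₁ − 1/d_o1 = 1/(11.7) − 1/(51.0) = 0.06586, so d_i1 = 15.18 cm.
The intermediate image is 15.18 cm to the right of lens 1, which lies 4.080 cm to the right of lens 2 — a virtual object — so d_o2 = −4.080 cm.
Lens 2: 1/d_i2 = 1/f₂ − 1/d_o2 = 1/(23.5) − 1/(-4.080) = 0.2877, so d_i2 = 3.48 cm.
The final image is real, 3.48 cm to the right of lens 2 (overall magnification ≈ -0.25).

3.48 cm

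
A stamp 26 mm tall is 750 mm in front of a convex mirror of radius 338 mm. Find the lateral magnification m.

f = R/2 = 338/2 = 169.0 mm; for a convex mirror, f = -169.0 mm.
1/d_i = 1/f − 1/d_o = 1/(-169.0) − 1/(750) = -0.007250, so d_i = -137.9 mm.
m = −d_i/d_o = −(-137.9)/(750) = +0.184.
The image is virtual, upright and reduced, behind the mirror.

m = +0.184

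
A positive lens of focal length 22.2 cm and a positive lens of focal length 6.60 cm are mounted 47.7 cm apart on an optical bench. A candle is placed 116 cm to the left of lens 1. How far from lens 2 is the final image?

Lens 1: 1/d_i1 = 1/f₁ − 1/d_o1 = 1/(22.2) − 1/(116) = 0.03642, so d_i1 = 27.45 cm.
The intermediate image is 27.45 cm to the right of lens 1, which is 47.7 − (27.45) = 20.25 cm to the left of lens 2, so d_o2 = +20.25 cm.
Lens 2: 1/d_i2 = 1/f₂ − 1/d_o2 = 1/(6.60) − 1/(20.25) = 0.1021, so d_i2 = 9.79 cm.
The final image is real, 9.79 cm to the right of lens 2 (overall magnification ≈ 0.11).

9.79 cm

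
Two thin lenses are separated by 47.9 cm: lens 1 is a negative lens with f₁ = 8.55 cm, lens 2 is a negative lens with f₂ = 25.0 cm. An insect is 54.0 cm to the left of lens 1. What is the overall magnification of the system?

f₁ = −8.55 cm (diverging).
Lens 1: 1/d_i1 = 1/(-8.55) − 1/(54.0) = -0.1355, so d_i1 = -7.381 cm; m₁ = −d_i1/d_o1 = +0.1367.
d_o2 = 47.9 − (-7.381) = 55.28 cm.
f₂ = −25.0 cm (diverging).
Lens 2: 1/d_i2 = 1/(-25.0) − 1/(55.28) = -0.05809, so d_i2 = -17.21 cm; m₂ = −d_i2/d_o2 = +0.3114.
m = m₁·m₂ = (+0.1367)(+0.3114) = +0.0426.

m = +0.0426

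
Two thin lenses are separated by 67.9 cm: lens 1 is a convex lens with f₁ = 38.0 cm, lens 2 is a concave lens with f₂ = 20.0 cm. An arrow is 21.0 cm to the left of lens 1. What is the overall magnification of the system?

Lens 1: 1/d_i1 = 1/(38.0) − 1/(21.0) = -0.02130, so d_i1 = -46.94 cm; m₁ = −d_i1/d_o1 = +2.235.
d_o2 = 67.9 − (-46.94) = 114.8 cm.
f₂ = −20.0 cm (diverging).
Lens 2: 1/d_i2 = 1/(-20.0) − 1/(114.8) = -0.05871, so d_i2 = -17.03 cm; m₂ = −d_i2/d_o2 = +0.1484.
m = m₁·m₂ = (+2.235)(+0.1484) = +0.332.

m = +0.332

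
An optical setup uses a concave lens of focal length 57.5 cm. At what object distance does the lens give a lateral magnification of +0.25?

For a concave lens, f = -57.5 cm.
m = −d_i/d_o ⇒ d_i = −m·d_o.
1/f = 1/d_o + 1/d_i = 1/d_o − 1/(m·d_o) = (1 − 1/m)/d_o, so d_o = f(1 − 1/m) = (-57.50)(1 − 1/(+0.25)) = 172 cm.

172 cm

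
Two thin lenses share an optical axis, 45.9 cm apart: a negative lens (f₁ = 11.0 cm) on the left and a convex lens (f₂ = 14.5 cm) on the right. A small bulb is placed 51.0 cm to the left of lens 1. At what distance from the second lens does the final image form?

Lens 1 is diverging, so f₁ = −11.0 cm.
Lens 1: 1/d_i1 = 1/f₁ − 1/d_o1 = 1/(-11.0) − 1/(51.0) = -0.1105, so d_i1 = -9.048 cm.
The intermediate image is 9.048 cm to the left of lens 1 (virtual), which is 45.9 − (-9.048) = 54.95 cm to the left of lens 2, so d_o2 = +54.95 cm.
Lens 2: 1/d_i2 = 1/f₂ − 1/d_o2 = 1/(14.5) − 1/(54.95) = 0.05077, so d_i2 = 19.7 cm.
The final image is real, 19.7 cm to the right of lens 2 (overall magnification ≈ -0.064).

19.7 cm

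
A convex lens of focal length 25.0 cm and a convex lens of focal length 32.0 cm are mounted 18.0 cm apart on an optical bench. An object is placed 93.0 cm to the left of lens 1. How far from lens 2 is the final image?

10.8 cm

Lens 1: 1/d_i1 = 1/f₁ − 1/d_o1 = 1/(25.0) − 1/(93.0) = 0.02925, so d_i1 = 34.19 cm.
The intermediate image is 34.19 cm to the right of lens 1, which lies 16.19 cm to the right of lens 2 — a virtual object — so d_o2 = −16.19 cm.
Lens 2: 1/d_i2 = 1/f₂ − 1/d_o2 = 1/(32.0) − 1/(-16.19) = 0.09302, so d_i2 = 10.8 cm.
The final image is real, 10.8 cm to the right of lens 2 (overall magnification ≈ -0.24).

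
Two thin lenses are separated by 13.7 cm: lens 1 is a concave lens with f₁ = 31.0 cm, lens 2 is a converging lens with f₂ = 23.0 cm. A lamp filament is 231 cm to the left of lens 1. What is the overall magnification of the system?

f₁ = −31.0 cm (diverging).
Lens 1: 1/d_i1 = 1/(-31.0) − 1/(231) = -0.03659, so d_i1 = -27.33 cm; m₁ = −d_i1/d_o1 = +0.1183.
d_o2 = 13.7 − (-27.33) = 41.03 cm.
Lens 2: 1/d_i2 = 1/(23.0) − 1/(41.03) = 0.01911, so d_i2 = 52.34 cm; m₂ = −d_i2/d_o2 = -1.276.
m = m₁·m₂ = (+0.1183)(-1.276) = -0.151.

m = -0.151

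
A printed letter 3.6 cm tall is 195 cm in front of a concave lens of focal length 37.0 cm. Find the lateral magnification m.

For a concave lens, f = -37.0 cm.
1/d_i = 1/f − 1/d_o = 1/(-37.00) − 1/(195) = -0.03216, so d_i = -31.10 cm.
m = −d_i/d_o = −(-31.10)/(195) = +0.159.
The image is virtual, upright and reduced, on the same side as the object.

m = +0.159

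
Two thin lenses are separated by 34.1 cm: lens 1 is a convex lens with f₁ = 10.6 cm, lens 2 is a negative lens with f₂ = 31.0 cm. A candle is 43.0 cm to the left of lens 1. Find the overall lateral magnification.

Lens 1: 1/d_i1 = 1/(10.6) − 1/(43.0) = 0.07108, so d_i1 = 14.07 cm; m₁ = −d_i1/d_o1 = -0.3272.
d_o2 = 34.1 − (14.07) = 20.03 cm.
f₂ = −31.0 cm (diverging).
Lens 2: 1/d_i2 = 1/(-31.0) − 1/(20.03) = -0.08218, so d_i2 = -12.17 cm; m₂ = −d_i2/d_o2 = +0.6075.
m = m₁·m₂ = (-0.3272)(+0.6075) = -0.199.

m = -0.199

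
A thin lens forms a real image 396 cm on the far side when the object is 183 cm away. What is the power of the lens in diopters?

P = +0.799 D

d_i = +396 cm.
1/f = 1/d_o + 1/d_i = 1/(183) + 1/(396) = 0.007990 cm⁻¹.
f = 125.2 cm = 1.252 m, so P = 1/f = +0.799 D.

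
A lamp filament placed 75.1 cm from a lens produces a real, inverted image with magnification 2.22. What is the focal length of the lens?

m = −d_i/d_o ⇒ d_i = −m·d_o = −(-2.22)·(75.1) = 166.7 cm.
1/f = 1/d_o + 1/d_i = 1/(75.1) + 1/(166.7) = 0.01931, so f = 51.8 cm.
Since f is positive, the lens is converging.

f = 51.8 cm (converging)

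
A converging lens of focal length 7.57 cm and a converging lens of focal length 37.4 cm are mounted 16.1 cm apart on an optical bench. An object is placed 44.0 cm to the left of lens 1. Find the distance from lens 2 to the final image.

8.55 cm

Lens 1: 1/d_i1 = 1/f₁ − 1/d_o1 = 1/(7.57) − 1/(44.0) = 0.1094, so d_i1 = 9.143 cm.
The intermediate image is 9.143 cm to the right of lens 1, which is 16.1 − (9.143) = 6.957 cm to the left of lens 2, so d_o2 = +6.957 cm.
Lens 2: 1/d_i2 = 1/f₂ − 1/d_o2 = 1/(37.4) − 1/(6.957) = -0.1170, so d_i2 = -8.55 cm.
The final image is virtual, 8.55 cm to the left of lens 2 (overall magnification ≈ -0.26).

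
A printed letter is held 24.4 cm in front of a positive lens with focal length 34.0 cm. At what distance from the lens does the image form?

Lens equation: 1/q = 1/f − 1/p = 1/(34.00) − 1/(24.4) = 0.02941 − 0.04098 = -0.01157, so q = -86.4 cm.
The image is virtual, upright and enlarged, on the same side as the object.

86.4 cm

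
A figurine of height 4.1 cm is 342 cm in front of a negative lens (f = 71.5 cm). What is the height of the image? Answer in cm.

0.709 cm

For a negative lens, f = -71.5 cm.
1/d_i = 1/f − 1/d_o = 1/(-71.50) − 1/(342) = -0.01691, so d_i = -59.14 cm.
m = −d_i/d_o = +0.1729.
|h_i| = |m|·h_o = 0.1729 × 4.1 = 0.709 cm. The image is virtual, upright and reduced, on the same side as the object.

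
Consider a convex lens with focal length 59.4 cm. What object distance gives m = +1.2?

m = −d_i/d_o ⇒ d_i = −m·d_o.
1/f = 1/d_o + 1/d_i = 1/d_o − 1/(m·d_o) = (1 − 1/m)/d_o, so d_o = f(1 − 1/m) = (59.40)(1 − 1/(+1.2)) = 9.90 cm.

9.90 cm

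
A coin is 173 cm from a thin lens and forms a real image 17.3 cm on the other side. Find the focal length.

Real image ⇒ d_i = +17.3 cm.
1/f = 1/d_o + 1/d_i = 1/(173) + 1/(17.3) = 0.06358, so f = 15.7 cm.
Since f is positive, the thin lens is converging.

f = 15.7 cm (converging)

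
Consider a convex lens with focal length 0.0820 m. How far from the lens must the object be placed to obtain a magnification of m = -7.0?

0.0937 m

m = −d_i/d_o ⇒ d_i = −m·d_o.
1/f = 1/d_o + 1/d_i = 1/d_o − 1/(m·d_o) = (1 − 1/m)/d_o, so d_o = f(1 − 1/m) = (0.08200)(1 − 1/(-7.0)) = 0.0937 m.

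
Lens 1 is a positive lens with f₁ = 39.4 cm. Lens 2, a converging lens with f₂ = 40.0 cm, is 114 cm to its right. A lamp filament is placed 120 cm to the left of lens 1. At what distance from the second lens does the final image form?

Lens 1: 1/d_i1 = 1/f₁ − 1/d_o1 = 1/(39.4) − 1/(120) = 0.01705, so d_i1 = 58.66 cm.
The intermediate image is 58.66 cm to the right of lens 1, which is 114 − (58.66) = 55.34 cm to the left of lens 2, so d_o2 = +55.34 cm.
Lens 2: 1/d_i2 = 1/f₂ − 1/d_o2 = 1/(40.0) − 1/(55.34) = 0.006930, so d_i2 = 144 cm.
The final image is real, 144 cm to the right of lens 2 (overall magnification ≈ 1.3).

144 cm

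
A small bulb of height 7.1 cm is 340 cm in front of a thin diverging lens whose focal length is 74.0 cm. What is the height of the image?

For a diverging lens, f = -74.0 cm.
1/d_i = 1/f − 1/d_o = 1/(-74.00) − 1/(340) = -0.01645, so d_i = -60.77 cm.
m = −d_i/d_o = +0.1787.
|h_i| = |m|·h_o = 0.1787 × 7.1 = 1.27 cm. The image is virtual, upright and reduced, on the same side as the object.

1.27 cm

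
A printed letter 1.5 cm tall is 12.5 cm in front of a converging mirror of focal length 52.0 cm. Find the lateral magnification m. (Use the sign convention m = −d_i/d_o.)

m = +1.32

1/d_i = 1/f − 1/d_o = 1/(52.00) − 1/(12.5) = -0.06077, so d_i = -16.46 cm.
m = −d_i/d_o = −(-16.46)/(12.5) = +1.32.
The image is virtual, upright and enlarged, behind the mirror.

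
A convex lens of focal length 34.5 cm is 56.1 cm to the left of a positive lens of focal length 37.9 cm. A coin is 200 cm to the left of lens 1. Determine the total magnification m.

m = -0.336

Lens 1: 1/d_i1 = 1/(34.5) − 1/(200) = 0.02399, so d_i1 = 41.69 cm; m₁ = −d_i1/d_o1 = -0.2084.
d_o2 = 56.1 − (41.69) = 14.41 cm.
Lens 2: 1/d_i2 = 1/(37.9) − 1/(14.41) = -0.04301, so d_i2 = -23.25 cm; m₂ = −d_i2/d_o2 = +1.613.
m = m₁·m₂ = (-0.2084)(+1.613) = -0.336.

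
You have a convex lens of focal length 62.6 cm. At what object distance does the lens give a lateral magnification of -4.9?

75.4 cm

m = −d_i/d_o ⇒ d_i = −m·d_o.
1/f = 1/d_o + 1/d_i = 1/d_o − 1/(m·d_o) = (1 − 1/m)/d_o, so d_o = f(1 − 1/m) = (62.60)(1 − 1/(-4.9)) = 75.4 cm.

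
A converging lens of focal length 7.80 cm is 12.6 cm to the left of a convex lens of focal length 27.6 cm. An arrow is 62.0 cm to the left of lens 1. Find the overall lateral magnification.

m = -0.166

Lens 1: 1/d_i1 = 1/(7.80) − 1/(62.0) = 0.1121, so d_i1 = 8.923 cm; m₁ = −d_i1/d_o1 = -0.1439.
d_o2 = 12.6 − (8.923) = 3.677 cm.
Lens 2: 1/d_i2 = 1/(27.6) − 1/(3.677) = -0.2357, so d_i2 = -4.242 cm; m₂ = −d_i2/d_o2 = +1.154.
m = m₁·m₂ = (-0.1439)(+1.154) = -0.166.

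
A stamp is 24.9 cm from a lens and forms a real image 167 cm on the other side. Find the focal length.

Real image ⇒ d_i = +167 cm.
1/f = 1/d_o + 1/d_i = 1/(24.9) + 1/(167) = 0.04615, so f = 21.7 cm.
Since f is positive, the lens is converging.

f = 21.7 cm (converging)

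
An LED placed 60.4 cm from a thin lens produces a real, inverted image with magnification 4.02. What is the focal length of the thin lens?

m = −d_i/d_o ⇒ d_i = −m·d_o = −(-4.02)·(60.4) = 242.8 cm.
1/f = 1/d_o + 1/d_i = 1/(60.4) + 1/(242.8) = 0.02067, so f = 48.4 cm.
Since f is positive, the thin lens is converging.

f = 48.4 cm (converging)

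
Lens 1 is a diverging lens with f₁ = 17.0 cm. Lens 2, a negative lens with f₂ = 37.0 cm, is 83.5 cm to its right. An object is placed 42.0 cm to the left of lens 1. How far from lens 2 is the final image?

26.7 cm

Lens 1 is diverging, so f₁ = −17.0 cm.
Lens 1: 1/d_i1 = 1/f₁ − 1/d_o1 = 1/(-17.0) − 1/(42.0) = -0.08263, so d_i1 = -12.10 cm.
The intermediate image is 12.10 cm to the left of lens 1 (virtual), which is 83.5 − (-12.10) = 95.60 cm to the left of lens 2, so d_o2 = +95.60 cm.
Lens 2 is diverging, so f₂ = −37.0 cm.
Lens 2: 1/d_i2 = 1/f₂ − 1/d_o2 = 1/(-37.0) − 1/(95.60) = -0.03749, so d_i2 = -26.7 cm.
The final image is virtual, 26.7 cm to the left of lens 2 (overall magnification ≈ 0.080).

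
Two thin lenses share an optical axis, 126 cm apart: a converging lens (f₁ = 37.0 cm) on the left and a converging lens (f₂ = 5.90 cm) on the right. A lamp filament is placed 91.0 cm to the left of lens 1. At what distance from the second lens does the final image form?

6.50 cm

Lens 1: 1/d_i1 = 1/f₁ − 1/d_o1 = 1/(37.0) − 1/(91.0) = 0.01604, so d_i1 = 62.35 cm.
The intermediate image is 62.35 cm to the right of lens 1, which is 126 − (62.35) = 63.65 cm to the left of lens 2, so d_o2 = +63.65 cm.
Lens 2: 1/d_i2 = 1/f₂ − 1/d_o2 = 1/(5.90) − 1/(63.65) = 0.1538, so d_i2 = 6.50 cm.
The final image is real, 6.50 cm to the right of lens 2 (overall magnification ≈ 0.070).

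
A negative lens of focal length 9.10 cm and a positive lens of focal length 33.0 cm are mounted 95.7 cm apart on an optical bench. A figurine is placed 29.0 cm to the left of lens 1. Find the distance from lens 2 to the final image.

48.6 cm

Lens 1 is diverging, so f₁ = −9.10 cm.
Lens 1: 1/d_i1 = 1/f₁ − 1/d_o1 = 1/(-9.10) − 1/(29.0) = -0.1444, so d_i1 = -6.927 cm.
The intermediate image is 6.927 cm to the left of lens 1 (virtual), which is 95.7 − (-6.927) = 102.6 cm to the left of lens 2, so d_o2 = +102.6 cm.
Lens 2: 1/d_i2 = 1/f₂ − 1/d_o2 = 1/(33.0) − 1/(102.6) = 0.02056, so d_i2 = 48.6 cm.
The final image is real, 48.6 cm to the right of lens 2 (overall magnification ≈ -0.11).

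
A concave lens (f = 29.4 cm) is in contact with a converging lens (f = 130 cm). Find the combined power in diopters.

P = -2.63 D

P₁ = 1/f₁ = 1/(-0.294 m) = -3.401 D; P₂ = 1/f₂ = 1/(1.30 m) = +0.7692 D.
For thin lenses in contact, P = P₁ + P₂ = (-3.401) + (+0.7692) = -2.63 D.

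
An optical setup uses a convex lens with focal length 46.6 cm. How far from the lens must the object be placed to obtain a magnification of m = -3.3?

60.7 cm

m = −d_i/d_o ⇒ d_i = −m·d_o.
1/f = 1/d_o + 1/d_i = 1/d_o − 1/(m·d_o) = (1 − 1/m)/d_o, so d_o = f(1 − 1/m) = (46.60)(1 − 1/(-3.3)) = 60.7 cm.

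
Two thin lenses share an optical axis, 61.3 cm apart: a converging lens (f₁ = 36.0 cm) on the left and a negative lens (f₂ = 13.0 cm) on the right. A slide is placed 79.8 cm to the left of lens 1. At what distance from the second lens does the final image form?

6.40 cm

Lens 1: 1/d_i1 = 1/f₁ − 1/d_o1 = 1/(36.0) − 1/(79.8) = 0.01525, so d_i1 = 65.59 cm.
The intermediate image is 65.59 cm to the right of lens 1, which lies 4.290 cm to the right of lens 2 — a virtual object — so d_o2 = −4.290 cm.
Lens 2 is diverging, so f₂ = −13.0 cm.
Lens 2: 1/d_i2 = 1/f₂ − 1/d_o2 = 1/(-13.0) − 1/(-4.290) = 0.1562, so d_i2 = 6.40 cm.
The final image is real, 6.40 cm to the right of lens 2 (overall magnification ≈ -1.2).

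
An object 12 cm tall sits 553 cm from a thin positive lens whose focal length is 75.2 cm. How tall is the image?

1.89 cm

1/d_i = 1/f − 1/d_o = 1/(75.20) − 1/(553) = 0.01149, so d_i = 87.04 cm.
m = −d_i/d_o = -0.1574.
|h_i| = |m|·h_o = 0.1574 × 12 = 1.89 cm. The image is real, inverted and reduced, on the far side of the lens.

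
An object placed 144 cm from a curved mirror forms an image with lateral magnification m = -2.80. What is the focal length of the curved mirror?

f = 106 cm (concave)

m = −d_i/d_o ⇒ d_i = −m·d_o = −(-2.80)·(144) = 403.2 cm.
1/f = 1/d_o + 1/d_i = 1/(144) + 1/(403.2) = 0.009425, so f = 106 cm.
Since f is positive, the curved mirror is concave.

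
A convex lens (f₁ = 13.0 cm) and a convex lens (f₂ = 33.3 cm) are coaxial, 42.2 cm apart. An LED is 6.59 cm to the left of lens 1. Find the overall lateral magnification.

Lens 1: 1/d_i1 = 1/(13.0) − 1/(6.59) = -0.07482, so d_i1 = -13.37 cm; m₁ = −d_i1/d_o1 = +2.029.
d_o2 = 42.2 − (-13.37) = 55.57 cm.
Lens 2: 1/d_i2 = 1/(33.3) − 1/(55.57) = 0.01203, so d_i2 = 83.09 cm; m₂ = −d_i2/d_o2 = -1.495.
m = m₁·m₂ = (+2.029)(-1.495) = -3.03.

m = -3.03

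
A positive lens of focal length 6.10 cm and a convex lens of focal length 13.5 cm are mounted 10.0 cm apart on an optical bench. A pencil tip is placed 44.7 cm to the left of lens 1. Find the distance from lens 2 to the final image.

3.75 cm

Lens 1: 1/d_i1 = 1/f₁ − 1/d_o1 = 1/(6.10) − 1/(44.7) = 0.1416, so d_i1 = 7.064 cm.
The intermediate image is 7.064 cm to the right of lens 1, which is 10.0 − (7.064) = 2.936 cm to the left of lens 2, so d_o2 = +2.936 cm.
Lens 2: 1/d_i2 = 1/f₂ − 1/d_o2 = 1/(13.5) − 1/(2.936) = -0.2665, so d_i2 = -3.75 cm.
The final image is virtual, 3.75 cm to the left of lens 2 (overall magnification ≈ -0.20).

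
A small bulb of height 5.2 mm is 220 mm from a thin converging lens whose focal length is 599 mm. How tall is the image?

1/d_i = 1/f − 1/d_o = 1/(599.0) − 1/(220) = -0.002876, so d_i = -347.7 mm.
m = −d_i/d_o = +1.580.
|h_i| = |m|·h_o = 1.580 × 5.2 = 8.22 mm. The image is virtual, upright and enlarged, on the same side as the object.

8.22 mm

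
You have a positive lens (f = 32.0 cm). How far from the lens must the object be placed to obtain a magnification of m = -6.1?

m = −d_i/d_o ⇒ d_i = −m·d_o.
1/f = 1/d_o + 1/d_i = 1/d_o − 1/(m·d_o) = (1 − 1/m)/d_o, so d_o = f(1 − 1/m) = (32.00)(1 − 1/(-6.1)) = 37.2 cm.

37.2 cm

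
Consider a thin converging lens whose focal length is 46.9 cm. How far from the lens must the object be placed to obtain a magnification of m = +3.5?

m = −d_i/d_o ⇒ d_i = −m·d_o.
1/f = 1/d_o + 1/d_i = 1/d_o − 1/(m·d_o) = (1 − 1/m)/d_o, so d_o = f(1 − 1/m) = (46.90)(1 − 1/(+3.5)) = 33.5 cm.

33.5 cm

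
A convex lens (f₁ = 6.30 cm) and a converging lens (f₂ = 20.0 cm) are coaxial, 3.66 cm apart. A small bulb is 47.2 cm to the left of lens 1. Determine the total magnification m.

m = -0.130

Lens 1: 1/d_i1 = 1/(6.30) − 1/(47.2) = 0.1375, so d_i1 = 7.270 cm; m₁ = −d_i1/d_o1 = -0.1540.
d_o2 = 3.66 − (7.270) = -3.610 cm (virtual object).
Lens 2: 1/d_i2 = 1/(20.0) − 1/(-3.610) = 0.3270, so d_i2 = 3.058 cm; m₂ = −d_i2/d_o2 = +0.8471.
m = m₁·m₂ = (-0.1540)(+0.8471) = -0.130.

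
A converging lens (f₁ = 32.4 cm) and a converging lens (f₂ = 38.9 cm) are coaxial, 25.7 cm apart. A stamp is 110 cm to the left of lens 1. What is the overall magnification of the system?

m = -0.275

Lens 1: 1/d_i1 = 1/(32.4) − 1/(110) = 0.02177, so d_i1 = 45.93 cm; m₁ = −d_i1/d_o1 = -0.4175.
d_o2 = 25.7 − (45.93) = -20.23 cm (virtual object).
Lens 2: 1/d_i2 = 1/(38.9) − 1/(-20.23) = 0.07514, so d_i2 = 13.31 cm; m₂ = −d_i2/d_o2 = +0.6579.
m = m₁·m₂ = (-0.4175)(+0.6579) = -0.275.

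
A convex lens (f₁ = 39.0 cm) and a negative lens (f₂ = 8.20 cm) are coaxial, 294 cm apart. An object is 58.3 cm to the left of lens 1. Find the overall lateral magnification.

Lens 1: 1/d_i1 = 1/(39.0) − 1/(58.3) = 0.008488, so d_i1 = 117.8 cm; m₁ = −d_i1/d_o1 = -2.021.
d_o2 = 294 − (117.8) = 176.2 cm.
f₂ = −8.20 cm (diverging).
Lens 2: 1/d_i2 = 1/(-8.20) − 1/(176.2) = -0.1276, so d_i2 = -7.835 cm; m₂ = −d_i2/d_o2 = +0.04447.
m = m₁·m₂ = (-2.021)(+0.04447) = -0.0899.

m = -0.0899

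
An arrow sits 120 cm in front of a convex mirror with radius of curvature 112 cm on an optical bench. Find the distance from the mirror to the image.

38.2 cm

f = R/2 = 112/2 = 56.00 cm; for a convex mirror, f = -56.00 cm.
Mirror equation: 1/s_i = 1/f − 1/s_o = 1/(-56.00) − 1/(120) = -0.01786 − 0.008333 = -0.02619, so s_i = -38.2 cm.
The image is virtual, upright and reduced, behind the mirror.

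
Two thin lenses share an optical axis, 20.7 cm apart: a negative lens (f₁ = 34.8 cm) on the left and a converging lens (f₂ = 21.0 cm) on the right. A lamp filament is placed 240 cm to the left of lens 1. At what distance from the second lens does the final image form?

Lens 1 is diverging, so f₁ = −34.8 cm.
Lens 1: 1/d_i1 = 1/f₁ − 1/d_o1 = 1/(-34.8) − 1/(240) = -0.03290, so d_i1 = -30.39 cm.
The intermediate image is 30.39 cm to the left of lens 1 (virtual), which is 20.7 − (-30.39) = 51.09 cm to the left of lens 2, so d_o2 = +51.09 cm.
Lens 2: 1/d_i2 = 1/f₂ − 1/d_o2 = 1/(21.0) − 1/(51.09) = 0.02805, so d_i2 = 35.7 cm.
The final image is real, 35.7 cm to the right of lens 2 (overall magnification ≈ -0.088).

35.7 cm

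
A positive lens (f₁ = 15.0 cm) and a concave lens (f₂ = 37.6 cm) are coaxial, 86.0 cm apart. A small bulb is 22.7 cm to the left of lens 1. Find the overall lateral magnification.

m = -0.923

Lens 1: 1/d_i1 = 1/(15.0) − 1/(22.7) = 0.02261, so d_i1 = 44.22 cm; m₁ = −d_i1/d_o1 = -1.948.
d_o2 = 86.0 − (44.22) = 41.78 cm.
f₂ = −37.6 cm (diverging).
Lens 2: 1/d_i2 = 1/(-37.6) − 1/(41.78) = -0.05053, so d_i2 = -19.79 cm; m₂ = −d_i2/d_o2 = +0.4737.
m = m₁·m₂ = (-1.948)(+0.4737) = -0.923.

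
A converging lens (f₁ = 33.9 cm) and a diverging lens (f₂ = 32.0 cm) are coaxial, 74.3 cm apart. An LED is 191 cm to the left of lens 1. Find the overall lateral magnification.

m = -0.106

Lens 1: 1/d_i1 = 1/(33.9) − 1/(191) = 0.02426, so d_i1 = 41.22 cm; m₁ = −d_i1/d_o1 = -0.2158.
d_o2 = 74.3 − (41.22) = 33.08 cm.
f₂ = −32.0 cm (diverging).
Lens 2: 1/d_i2 = 1/(-32.0) − 1/(33.08) = -0.06148, so d_i2 = -16.27 cm; m₂ = −d_i2/d_o2 = +0.4917.
m = m₁·m₂ = (-0.2158)(+0.4917) = -0.106.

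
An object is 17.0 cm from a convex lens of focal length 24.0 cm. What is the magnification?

1/d_i = 1/f − 1/d_o = 1/(24.00) − 1/(17.0) = -0.01716, so d_i = -58.29 cm.
m = −d_i/d_o = −(-58.29)/(17.0) = +3.43.
The image is virtual, upright and enlarged, on the same side as the object.

m = +3.43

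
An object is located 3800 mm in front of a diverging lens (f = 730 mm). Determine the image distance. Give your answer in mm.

612 mm

For a diverging lens, f = -730 mm.
Thin-lens equation: 1/d_i = 1/f − 1/d_o = 1/(-730.0) − 1/(3800) = -0.001370 − 0.0002632 = -0.001633, so d_i = -612 mm.
The image is virtual, upright and reduced, on the same side as the object.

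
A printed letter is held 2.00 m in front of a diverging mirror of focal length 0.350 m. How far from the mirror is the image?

For a diverging mirror, f = -0.350 m.
Mirror equation: 1/v = 1/f − 1/u = 1/(-0.3500) − 1/(2.00) = -2.857 − 0.5000 = -3.357, so v = -0.298 m.
The image is virtual, upright and reduced, behind the mirror.

0.298 m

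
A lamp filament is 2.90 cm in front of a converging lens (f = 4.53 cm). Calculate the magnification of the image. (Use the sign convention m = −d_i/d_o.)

m = +2.78

1/d_i = 1/f − 1/d_o = 1/(4.530) − 1/(2.90) = -0.1241, so d_i = -8.060 cm.
m = −d_i/d_o = −(-8.060)/(2.90) = +2.78.
The image is virtual, upright and enlarged, on the same side as the object.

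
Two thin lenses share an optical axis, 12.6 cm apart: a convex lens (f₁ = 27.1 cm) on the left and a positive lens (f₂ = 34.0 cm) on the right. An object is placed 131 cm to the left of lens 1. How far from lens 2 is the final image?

Lens 1: 1/d_i1 = 1/f₁ − 1/d_o1 = 1/(27.1) − 1/(131) = 0.02927, so d_i1 = 34.17 cm.
The intermediate image is 34.17 cm to the right of lens 1, which lies 21.57 cm to the right of lens 2 — a virtual object — so d_o2 = −21.57 cm.
Lens 2: 1/d_i2 = 1/f₂ − 1/d_o2 = 1/(34.0) − 1/(-21.57) = 0.07577, so d_i2 = 13.2 cm.
The final image is real, 13.2 cm to the right of lens 2 (overall magnification ≈ -0.16).

13.2 cm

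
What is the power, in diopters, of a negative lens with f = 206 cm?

P = -0.485 D

For a negative lens, f = −206 cm.
f = -206 cm = -2.06 m.
P = 1/f = 1/(-2.06 m) = -0.485 D.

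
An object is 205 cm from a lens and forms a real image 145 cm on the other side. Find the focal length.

Real image ⇒ d_i = +145 cm.
1/f = 1/d_o + 1/d_i = 1/(205) + 1/(145) = 0.01177, so f = 84.9 cm.
Since f is positive, the lens is converging.

f = 84.9 cm (converging)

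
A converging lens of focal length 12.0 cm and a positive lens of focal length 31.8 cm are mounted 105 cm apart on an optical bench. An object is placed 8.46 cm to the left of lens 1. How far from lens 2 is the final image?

Lens 1: 1/d_i1 = 1/f₁ − 1/d_o1 = 1/(12.0) − 1/(8.46) = -0.03487, so d_i1 = -28.68 cm.
The intermediate image is 28.68 cm to the left of lens 1 (virtual), which is 105 − (-28.68) = 133.7 cm to the left of lens 2, so d_o2 = +133.7 cm.
Lens 2: 1/d_i2 = 1/f₂ − 1/d_o2 = 1/(31.8) − 1/(133.7) = 0.02397, so d_i2 = 41.7 cm.
The final image is real, 41.7 cm to the right of lens 2 (overall magnification ≈ -1.1).

41.7 cm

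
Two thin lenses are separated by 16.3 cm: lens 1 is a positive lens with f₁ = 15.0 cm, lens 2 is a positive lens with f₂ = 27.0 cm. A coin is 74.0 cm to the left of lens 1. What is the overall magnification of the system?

m = -0.233

Lens 1: 1/d_i1 = 1/(15.0) − 1/(74.0) = 0.05315, so d_i1 = 18.81 cm; m₁ = −d_i1/d_o1 = -0.2542.
d_o2 = 16.3 − (18.81) = -2.510 cm (virtual object).
Lens 2: 1/d_i2 = 1/(27.0) − 1/(-2.510) = 0.4354, so d_i2 = 2.297 cm; m₂ = −d_i2/d_o2 = +0.9149.
m = m₁·m₂ = (-0.2542)(+0.9149) = -0.233.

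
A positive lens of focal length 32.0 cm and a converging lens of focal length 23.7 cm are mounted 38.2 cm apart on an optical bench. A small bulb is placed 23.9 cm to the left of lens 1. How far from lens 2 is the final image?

28.9 cm

Lens 1: 1/d_i1 = 1/f₁ − 1/d_o1 = 1/(32.0) − 1/(23.9) = -0.01059, so d_i1 = -94.42 cm.
The intermediate image is 94.42 cm to the left of lens 1 (virtual), which is 38.2 − (-94.42) = 132.6 cm to the left of lens 2, so d_o2 = +132.6 cm.
Lens 2: 1/d_i2 = 1/f₂ − 1/d_o2 = 1/(23.7) − 1/(132.6) = 0.03465, so d_i2 = 28.9 cm.
The final image is real, 28.9 cm to the right of lens 2 (overall magnification ≈ -0.86).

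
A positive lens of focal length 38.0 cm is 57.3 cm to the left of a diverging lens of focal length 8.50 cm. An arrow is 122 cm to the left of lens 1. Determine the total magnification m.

Lens 1: 1/d_i1 = 1/(38.0) − 1/(122) = 0.01812, so d_i1 = 55.19 cm; m₁ = −d_i1/d_o1 = -0.4524.
d_o2 = 57.3 − (55.19) = 2.110 cm.
f₂ = −8.50 cm (diverging).
Lens 2: 1/d_i2 = 1/(-8.50) − 1/(2.110) = -0.5916, so d_i2 = -1.690 cm; m₂ = −d_i2/d_o2 = +0.8011.
m = m₁·m₂ = (-0.4524)(+0.8011) = -0.362.

m = -0.362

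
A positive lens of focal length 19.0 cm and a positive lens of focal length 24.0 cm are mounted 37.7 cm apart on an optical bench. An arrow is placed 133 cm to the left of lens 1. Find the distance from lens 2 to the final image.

Lens 1: 1/d_i1 = 1/f₁ − 1/d_o1 = 1/(19.0) − 1/(133) = 0.04511, so d_i1 = 22.17 cm.
The intermediate image is 22.17 cm to the right of lens 1, which is 37.7 − (22.17) = 15.53 cm to the left of lens 2, so d_o2 = +15.53 cm.
Lens 2: 1/d_i2 = 1/f₂ − 1/d_o2 = 1/(24.0) − 1/(15.53) = -0.02272, so d_i2 = -44.0 cm.
The final image is virtual, 44.0 cm to the left of lens 2 (overall magnification ≈ -0.47).

44.0 cm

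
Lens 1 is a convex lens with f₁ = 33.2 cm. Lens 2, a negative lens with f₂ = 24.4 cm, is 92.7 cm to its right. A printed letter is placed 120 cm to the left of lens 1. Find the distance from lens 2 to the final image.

16.0 cm

Lens 1: 1/d_i1 = 1/f₁ − 1/d_o1 = 1/(33.2) − 1/(120) = 0.02179, so d_i1 = 45.90 cm.
The intermediate image is 45.90 cm to the right of lens 1, which is 92.7 − (45.90) = 46.80 cm to the left of lens 2, so d_o2 = +46.80 cm.
Lens 2 is diverging, so f₂ = −24.4 cm.
Lens 2: 1/d_i2 = 1/f₂ − 1/d_o2 = 1/(-24.4) − 1/(46.80) = -0.06235, so d_i2 = -16.0 cm.
The final image is virtual, 16.0 cm to the left of lens 2 (overall magnification ≈ -0.13).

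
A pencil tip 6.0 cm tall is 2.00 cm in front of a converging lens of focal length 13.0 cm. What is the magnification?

m = +1.18

1/d_i = 1/f − 1/d_o = 1/(13.00) − 1/(2.00) = -0.4231, so d_i = -2.364 cm.
m = −d_i/d_o = −(-2.364)/(2.00) = +1.18.
The image is virtual, upright and enlarged, on the same side as the object.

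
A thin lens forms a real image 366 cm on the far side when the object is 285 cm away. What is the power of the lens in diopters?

P = +0.624 D

d_i = +366 cm.
1/f = 1/d_o + 1/d_i = 1/(285) + 1/(366) = 0.006241 cm⁻¹.
f = 160.2 cm = 1.602 m, so P = 1/f = +0.624 D.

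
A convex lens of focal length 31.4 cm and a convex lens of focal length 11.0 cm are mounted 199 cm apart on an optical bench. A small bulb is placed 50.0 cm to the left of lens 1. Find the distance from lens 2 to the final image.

Lens 1: 1/d_i1 = 1/f₁ − 1/d_o1 = 1/(31.4) − 1/(50.0) = 0.01185, so d_i1 = 84.41 cm.
The intermediate image is 84.41 cm to the right of lens 1, which is 199 − (84.41) = 114.6 cm to the left of lens 2, so d_o2 = +114.6 cm.
Lens 2: 1/d_i2 = 1/f₂ − 1/d_o2 = 1/(11.0) − 1/(114.6) = 0.08218, so d_i2 = 12.2 cm.
The final image is real, 12.2 cm to the right of lens 2 (overall magnification ≈ 0.18).

12.2 cm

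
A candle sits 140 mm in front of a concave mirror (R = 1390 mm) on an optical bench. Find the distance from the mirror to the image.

f = R/2 = 1390/2 = 695.0 mm.
Mirror equation: 1/v = 1/f − 1/u = 1/(695.0) − 1/(140) = 0.001439 − 0.007143 = -0.005704, so v = -175 mm.
The image is virtual, upright and enlarged, behind the mirror.

175 mm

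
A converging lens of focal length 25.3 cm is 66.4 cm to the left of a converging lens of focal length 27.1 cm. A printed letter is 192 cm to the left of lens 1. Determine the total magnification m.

Lens 1: 1/d_i1 = 1/(25.3) − 1/(192) = 0.03432, so d_i1 = 29.14 cm; m₁ = −d_i1/d_o1 = -0.1518.
d_o2 = 66.4 − (29.14) = 37.26 cm.
Lens 2: 1/d_i2 = 1/(27.1) − 1/(37.26) = 0.01006, so d_i2 = 99.38 cm; m₂ = −d_i2/d_o2 = -2.667.
m = m₁·m₂ = (-0.1518)(-2.667) = +0.405.

m = +0.405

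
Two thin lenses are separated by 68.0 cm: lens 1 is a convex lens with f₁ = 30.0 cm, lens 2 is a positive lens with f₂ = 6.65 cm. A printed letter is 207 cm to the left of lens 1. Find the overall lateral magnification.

Lens 1: 1/d_i1 = 1/(30.0) − 1/(207) = 0.02850, so d_i1 = 35.08 cm; m₁ = −d_i1/d_o1 = -0.1695.
d_o2 = 68.0 − (35.08) = 32.92 cm.
Lens 2: 1/d_i2 = 1/(6.65) − 1/(32.92) = 0.1200, so d_i2 = 8.333 cm; m₂ = −d_i2/d_o2 = -0.2531.
m = m₁·m₂ = (-0.1695)(-0.2531) = +0.0429.

m = +0.0429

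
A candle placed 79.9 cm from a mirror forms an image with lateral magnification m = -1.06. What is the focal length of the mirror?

m = −d_i/d_o ⇒ d_i = −m·d_o = −(-1.06)·(79.9) = 84.69 cm.
1/f = 1/d_o + 1/d_i = 1/(79.9) + 1/(84.69) = 0.02432, so f = 41.1 cm.
Since f is positive, the mirror is concave.

f = 41.1 cm (concave)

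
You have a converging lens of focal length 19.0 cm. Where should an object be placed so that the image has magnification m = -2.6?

m = −d_i/d_o ⇒ d_i = −m·d_o.
1/f = 1/d_o + 1/d_i = 1/d_o − 1/(m·d_o) = (1 − 1/m)/d_o, so d_o = f(1 − 1/m) = (19.00)(1 − 1/(-2.6)) = 26.3 cm.

26.3 cm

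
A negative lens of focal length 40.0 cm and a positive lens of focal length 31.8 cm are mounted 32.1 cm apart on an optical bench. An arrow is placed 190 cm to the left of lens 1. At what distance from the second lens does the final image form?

62.1 cm

Lens 1 is diverging, so f₁ = −40.0 cm.
Lens 1: 1/d_i1 = 1/f₁ − 1/d_o1 = 1/(-40.0) − 1/(190) = -0.03026, so d_i1 = -33.04 cm.
The intermediate image is 33.04 cm to the left of lens 1 (virtual), which is 32.1 − (-33.04) = 65.14 cm to the left of lens 2, so d_o2 = +65.14 cm.
Lens 2: 1/d_i2 = 1/f₂ − 1/d_o2 = 1/(31.8) − 1/(65.14) = 0.01609, so d_i2 = 62.1 cm.
The final image is real, 62.1 cm to the right of lens 2 (overall magnification ≈ -0.17).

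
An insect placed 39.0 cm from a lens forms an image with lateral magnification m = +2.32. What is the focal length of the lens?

m = −d_i/d_o ⇒ d_i = −m·d_o = −(+2.32)·(39.0) = -90.48 cm.
1/f = 1/d_o + 1/d_i = 1/(39.0) + 1/(-90.48) = 0.01459, so f = 68.5 cm.
Since f is positive, the lens is converging.

f = 68.5 cm (converging)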